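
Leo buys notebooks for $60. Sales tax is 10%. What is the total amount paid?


Calculate the tax:
10% of $60 = $6
Add tax to price:
$60 + $6 = $66

$66


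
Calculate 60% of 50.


Convert percentage to decimal:
60% = 0.6
Multiply:
50 x 0.6 = 30

30


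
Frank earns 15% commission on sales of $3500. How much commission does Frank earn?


Convert rate to decimal:
15% = 0.15
Multiply by sales:
$3500 x 0.15 = $525

$525


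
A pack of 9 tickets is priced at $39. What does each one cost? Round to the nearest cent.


Total cost: $39
Number of items: 9
Unit price: $39 / 9 = $4.3333... ≈ $4.33

$4.33


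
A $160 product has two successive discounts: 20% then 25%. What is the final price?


First discount:
20% of $160 = $32
Price after first discount:
$160 - $32 = $128
Second discount:
25% of $128 = $32
Final price:
$128 - $32 = $96

$96


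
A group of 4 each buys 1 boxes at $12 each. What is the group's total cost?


Cost per person:
1 x $12 = $12
Group total:
4 x $12 = $48

$48


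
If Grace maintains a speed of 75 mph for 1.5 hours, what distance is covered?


Use the formula: distance = speed x time
Speed = 75 mph, Time = 1.5 hours
75 x 1.5 = 112.5 miles

112.5 miles


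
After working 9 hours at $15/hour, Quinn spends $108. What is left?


Calculate earnings:
9 x $15 = $135
Subtract spending:
$135 - $108 = $27

$27


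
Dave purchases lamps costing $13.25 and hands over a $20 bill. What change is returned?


Start with the amount paid:
$20
Subtract the price:
$20 - $13.25 = $6.75

$6.75


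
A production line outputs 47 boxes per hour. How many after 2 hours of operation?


Production rate: 47 boxes per hour
Time: 2 hours
Total: 47 x 2 = 94 boxes

94 boxes


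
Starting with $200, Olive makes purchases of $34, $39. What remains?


Add up expenses:
$34 + $39 = $73
Subtract from budget:
$200 - $73 = $127

$127


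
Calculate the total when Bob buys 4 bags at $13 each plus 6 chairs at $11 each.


Cost of bags:
4 x $13 = $52
Cost of chairs:
6 x $11 = $66
Add both:
$52 + $66 = $118

$118


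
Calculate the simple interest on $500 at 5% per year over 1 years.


Use the formula I = P x R x T / 100
P x R x T = 500 x 5 x 1 = 2500
I = 2500 / 100 = $25

$25


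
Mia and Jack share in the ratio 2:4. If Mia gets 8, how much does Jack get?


Find the multiplier:
8 / 2 = 4
Apply to Jack's share:
4 x 4 = 16

16


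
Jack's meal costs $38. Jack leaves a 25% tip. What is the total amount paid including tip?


Calculate the tip:
25% of $38 = $9.50
Add tip to meal cost:
$38 + $9.50 = $47.50

$47.50


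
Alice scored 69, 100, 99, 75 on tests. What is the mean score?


Add the scores:
69 + 100 + 99 + 75 = 343
Divide by the number of tests:
343 / 4 = 85.75

85.75


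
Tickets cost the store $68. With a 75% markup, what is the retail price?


Calculate the markup amount:
75% of $68 = $51
Add to cost:
$68 + $51 = $119

$119


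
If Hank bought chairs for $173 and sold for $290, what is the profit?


Selling price = $290
Cost price = $173
Profit = selling price - cost price:
Profit = $290 - $173 = $117

$117


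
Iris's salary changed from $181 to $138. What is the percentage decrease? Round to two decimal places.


Find the absolute change:
|138 - 181| = 43
Divide by original and multiply by 100:
43 / 181 x 100 = 23.7569...% ≈ 23.76%

23.76%


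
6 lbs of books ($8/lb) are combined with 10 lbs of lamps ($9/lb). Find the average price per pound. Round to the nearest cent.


Cost of books:
6 x $8 = $48
Cost of lamps:
10 x $9 = $90
Total cost: $48 + $90 = $138
Total weight: 16 lbs
Average: $138 / 16 = $8.625 ≈ $8.63/lb

$8.63/lb


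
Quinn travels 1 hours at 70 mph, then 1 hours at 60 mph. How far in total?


Leg 1 distance:
70 x 1 = 70 miles
Leg 2 distance:
60 x 1 = 60 miles
Total distance:
70 + 60 = 130 miles

130 miles


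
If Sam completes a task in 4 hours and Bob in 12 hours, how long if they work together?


Sam's rate: 1/4 of the job per hour
Bob's rate: 1/12 of the job per hour
Combined rate: 1/4 + 1/12 = 1/3 per hour
Time = 1 / (1/3) = 3 hours

3 hours


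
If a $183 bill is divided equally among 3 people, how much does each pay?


Total bill: $183
Number of people: 3
Each pays: $183 / 3 = $61

$61


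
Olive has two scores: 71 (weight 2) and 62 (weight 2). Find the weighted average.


Weighted sum:
2 x 71 + 2 x 62 = 266
Total weight:
2 + 2 = 4
Weighted average:
266 / 4 = 66.5

66.5


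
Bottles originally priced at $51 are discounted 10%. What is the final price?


Calculate the discount amount:
10% of $51 = $5.10
Subtract from original:
$51 - $5.10 = $45.90

$45.90


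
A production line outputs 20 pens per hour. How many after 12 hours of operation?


Production rate: 20 pens per hour
Time: 12 hours
Total: 20 x 12 = 240 pens

240 pens


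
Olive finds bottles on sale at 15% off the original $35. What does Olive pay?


Calculate the discount amount:
15% of $35 = $5.25
Subtract from original:
$35 - $5.25 = $29.75

$29.75


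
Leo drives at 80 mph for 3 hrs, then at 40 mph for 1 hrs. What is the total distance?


Leg 1 distance:
80 x 3 = 240 miles
Leg 2 distance:
40 x 1 = 40 miles
Total distance:
240 + 40 = 280 miles

280 miles


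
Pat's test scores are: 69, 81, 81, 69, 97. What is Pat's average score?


Add the scores:
69 + 81 + 81 + 69 + 97 = 397
Divide by the number of tests:
397 / 5 = 79.4

79.4


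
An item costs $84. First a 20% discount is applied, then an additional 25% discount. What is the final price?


First discount:
20% of $84 = $16.80
Price after first discount:
$84 - $16.80 = $67.20
Second discount:
25% of $67.20 = $16.80
Final price:
$67.20 - $16.80 = $50.40

$50.40


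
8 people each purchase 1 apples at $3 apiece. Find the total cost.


Cost per person:
1 x $3 = $3
Group total:
8 x $3 = $24

$24


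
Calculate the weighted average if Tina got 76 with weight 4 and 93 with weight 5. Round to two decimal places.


Weighted sum:
4 x 76 + 5 x 93 = 769
Total weight:
4 + 5 = 9
Weighted average:
769 / 9 = 85.4444... ≈ 85.44

85.44


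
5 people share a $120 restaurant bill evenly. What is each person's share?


Total bill: $120
Number of people: 5
Each pays: $120 / 5 = $24

$24


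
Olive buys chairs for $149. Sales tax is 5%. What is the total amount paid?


Calculate the tax:
5% of $149 = $7.45
Add tax to price:
$149 + $7.45 = $156.45

$156.45


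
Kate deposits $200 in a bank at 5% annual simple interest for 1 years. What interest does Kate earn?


Use the formula I = P x R x T / 100
P x R x T = 200 x 5 x 1 = 1000
I = 1000 / 100 = $10

$10


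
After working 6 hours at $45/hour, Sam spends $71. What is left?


Calculate earnings:
6 x $45 = $270
Subtract spending:
$270 - $71 = $199

$199


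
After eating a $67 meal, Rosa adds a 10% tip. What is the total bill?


Calculate the tip:
10% of $67 = $6.70
Add tip to meal cost:
$67 + $6.70 = $73.70

$73.70


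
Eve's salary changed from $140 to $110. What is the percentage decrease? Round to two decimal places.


Find the absolute change:
|110 - 140| = 30
Divide by original and multiply by 100:
30 / 140 x 100 = 21.4285...% ≈ 21.43%

21.43%


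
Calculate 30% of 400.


Convert percentage to decimal:
30% = 0.3
Multiply:
400 x 0.3 = 120

120


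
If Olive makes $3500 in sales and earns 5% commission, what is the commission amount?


Convert rate to decimal:
5% = 0.05
Multiply by sales:
$3500 x 0.05 = $175

$175


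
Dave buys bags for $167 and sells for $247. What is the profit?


Selling price = $247
Cost price = $167
Profit = selling price - cost price:
Profit = $247 - $167 = $80

$80


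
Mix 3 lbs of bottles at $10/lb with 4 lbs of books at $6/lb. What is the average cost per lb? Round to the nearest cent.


Cost of bottles:
3 x $10 = $30
Cost of books:
4 x $6 = $24
Total cost: $30 + $24 = $54
Total weight: 7 lbs
Average: $54 / 7 = $7.7142... ≈ $7.71/lb

$7.71/lb


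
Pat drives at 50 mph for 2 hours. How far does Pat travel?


Use the formula: distance = speed x time
Speed = 50 mph, Time = 2 hours
50 x 2 = 100 miles

100 miles


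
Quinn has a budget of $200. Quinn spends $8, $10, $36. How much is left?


Add up expenses:
$8 + $10 + $36 = $54
Subtract from budget:
$200 - $54 = $146

$146


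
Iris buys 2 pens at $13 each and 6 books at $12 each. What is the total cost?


Cost of pens:
2 x $13 = $26
Cost of books:
6 x $12 = $72
Add both:
$26 + $72 = $98

$98


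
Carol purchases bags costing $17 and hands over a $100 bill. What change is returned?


Start with the amount paid:
$100
Subtract the price:
$100 - $17 = $83

$83


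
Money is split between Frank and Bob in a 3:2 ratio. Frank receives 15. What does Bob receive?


Find the multiplier:
15 / 3 = 5
Apply to Bob's share:
2 x 5 = 10

10


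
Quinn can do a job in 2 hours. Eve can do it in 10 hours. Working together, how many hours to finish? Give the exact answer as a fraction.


Quinn's rate: 1/2 of the job per hour
Eve's rate: 1/10 of the job per hour
Combined rate: 1/2 + 1/10 = 3/5 per hour
Time = 1 / (3/5) = 5/3 hours (≈ 1.67 hours)

5/3 hours


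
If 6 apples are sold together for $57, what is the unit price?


Total cost: $57
Number of items: 6
Unit price: $57 / 6 = $9.50

$9.50


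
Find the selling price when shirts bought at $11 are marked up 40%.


Calculate the markup amount:
40% of $11 = $4.40
Add to cost:
$11 + $4.40 = $15.40

$15.40


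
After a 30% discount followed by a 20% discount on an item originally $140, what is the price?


First discount:
30% of $140 = $42
Price after first discount:
$140 - $42 = $98
Second discount:
20% of $98 = $19.60
Final price:
$98 - $19.60 = $78.40

$78.40


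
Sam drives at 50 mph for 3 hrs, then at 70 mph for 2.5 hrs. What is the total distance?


Leg 1 distance:
50 x 3 = 150 miles
Leg 2 distance:
70 x 2.5 = 175 miles
Total distance:
150 + 175 = 325 miles

325 miles


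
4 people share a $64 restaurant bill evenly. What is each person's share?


Total bill: $64
Number of people: 4
Each pays: $64 / 4 = $16

$16


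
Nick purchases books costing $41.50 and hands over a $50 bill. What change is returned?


Start with the amount paid:
$50
Subtract the price:
$50 - $41.50 = $8.50

$8.50


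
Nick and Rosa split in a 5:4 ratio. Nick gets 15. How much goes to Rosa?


Find the multiplier:
15 / 5 = 3
Apply to Rosa's share:
4 x 3 = 12

12


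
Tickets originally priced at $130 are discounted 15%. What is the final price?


Calculate the discount amount:
15% of $130 = $19.50
Subtract from original:
$130 - $19.50 = $110.50

$110.50


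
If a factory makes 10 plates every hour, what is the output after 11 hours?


Production rate: 10 plates per hour
Time: 11 hours
Total: 10 x 11 = 110 plates

110 plates


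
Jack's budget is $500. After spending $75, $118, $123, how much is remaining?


Add up expenses:
$75 + $118 + $123 = $316
Subtract from budget:
$500 - $316 = $184

$184


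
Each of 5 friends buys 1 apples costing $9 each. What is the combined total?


Cost per person:
1 x $9 = $9
Group total:
5 x $9 = $45

$45


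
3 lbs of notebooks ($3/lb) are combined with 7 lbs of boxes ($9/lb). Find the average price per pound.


Cost of notebooks:
3 x $3 = $9
Cost of boxes:
7 x $9 = $63
Total cost: $9 + $63 = $72
Total weight: 10 lbs
Average: $72 / 10 = $7.20/lb

$7.20/lb


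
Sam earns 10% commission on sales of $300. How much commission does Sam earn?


Convert rate to decimal:
10% = 0.1
Multiply by sales:
$300 x 0.1 = $30

$30


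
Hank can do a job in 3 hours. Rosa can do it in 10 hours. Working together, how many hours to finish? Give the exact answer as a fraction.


Hank's rate: 1/3 of the job per hour
Rosa's rate: 1/10 of the job per hour
Combined rate: 1/3 + 1/10 = 13/30 per hour
Time = 1 / (13/30) = 30/13 hours (≈ 2.31 hours)

30/13 hours


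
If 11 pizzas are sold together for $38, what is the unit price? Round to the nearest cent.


Total cost: $38
Number of items: 11
Unit price: $38 / 11 = $3.4545... ≈ $3.45

$3.45


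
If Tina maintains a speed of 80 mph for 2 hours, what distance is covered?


Use the formula: distance = speed x time
Speed = 80 mph, Time = 2 hours
80 x 2 = 160 miles

160 miles


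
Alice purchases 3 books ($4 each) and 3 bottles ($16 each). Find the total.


Cost of books:
3 x $4 = $12
Cost of bottles:
3 x $16 = $48
Add both:
$12 + $48 = $60

$60


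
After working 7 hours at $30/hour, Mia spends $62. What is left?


Calculate earnings:
7 x $30 = $210
Subtract spending:
$210 - $62 = $148

$148


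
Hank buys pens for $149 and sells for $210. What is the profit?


Selling price = $210
Cost price = $149
Profit = selling price - cost price:
Profit = $210 - $149 = $61

$61


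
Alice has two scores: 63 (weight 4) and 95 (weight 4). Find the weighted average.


Weighted sum:
4 x 63 + 4 x 95 = 632
Total weight:
4 + 4 = 8
Weighted average:
632 / 8 = 79

79


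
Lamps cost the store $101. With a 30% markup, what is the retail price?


Calculate the markup amount:
30% of $101 = $30.30
Add to cost:
$101 + $30.30 = $131.30

$131.30


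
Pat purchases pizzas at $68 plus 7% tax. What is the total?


Calculate the tax:
7% of $68 = $4.76
Add tax to price:
$68 + $4.76 = $72.76

$72.76


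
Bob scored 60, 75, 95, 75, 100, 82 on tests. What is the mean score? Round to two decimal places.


Add the scores:
60 + 75 + 95 + 75 + 100 + 82 = 487
Divide by the number of tests:
487 / 6 = 81.1666... ≈ 81.17

81.17


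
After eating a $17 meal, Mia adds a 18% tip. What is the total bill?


Calculate the tip:
18% of $17 = $3.06
Add tip to meal cost:
$17 + $3.06 = $20.06

$20.06


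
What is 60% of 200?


Convert percentage to decimal:
60% = 0.6
Multiply:
200 x 0.6 = 120

120


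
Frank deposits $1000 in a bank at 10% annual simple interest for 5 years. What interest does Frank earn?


Use the formula I = P x R x T / 100
P x R x T = 1000 x 10 x 5 = 50000
I = 50000 / 100 = $500

$500


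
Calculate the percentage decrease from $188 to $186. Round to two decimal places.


Find the absolute change:
|186 - 188| = 2
Divide by original and multiply by 100:
2 / 188 x 100 = 1.0638...% ≈ 1.06%

1.06%


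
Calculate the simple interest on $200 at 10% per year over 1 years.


Use the formula I = P x R x T / 100
P x R x T = 200 x 10 x 1 = 2000
I = 2000 / 100 = $20

$20


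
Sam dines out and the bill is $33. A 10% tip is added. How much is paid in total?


Calculate the tip:
10% of $33 = $3.30
Add tip to meal cost:
$33 + $3.30 = $36.30

$36.30


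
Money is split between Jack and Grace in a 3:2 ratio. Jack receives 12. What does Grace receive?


Find the multiplier:
12 / 3 = 4
Apply to Grace's share:
2 x 4 = 8

8


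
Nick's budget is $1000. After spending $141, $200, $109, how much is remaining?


Add up expenses:
$141 + $200 + $109 = $450
Subtract from budget:
$1000 - $450 = $550

$550


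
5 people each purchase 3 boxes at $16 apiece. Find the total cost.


Cost per person:
3 x $16 = $48
Group total:
5 x $48 = $240

$240


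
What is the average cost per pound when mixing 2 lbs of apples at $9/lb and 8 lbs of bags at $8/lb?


Cost of apples:
2 x $9 = $18
Cost of bags:
8 x $8 = $64
Total cost: $18 + $64 = $82
Total weight: 10 lbs
Average: $82 / 10 = $8.20/lb

$8.20/lb


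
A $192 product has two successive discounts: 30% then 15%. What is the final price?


First discount:
30% of $192 = $57.60
Price after first discount:
$192 - $57.60 = $134.40
Second discount:
15% of $134.40 = $20.16
Final price:
$134.40 - $20.16 = $114.24

$114.24


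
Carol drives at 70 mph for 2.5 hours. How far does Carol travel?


Use the formula: distance = speed x time
Speed = 70 mph, Time = 2.5 hours
70 x 2.5 = 175 miles

175 miles


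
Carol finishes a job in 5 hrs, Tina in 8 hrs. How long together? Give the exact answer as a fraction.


Carol's rate: 1/5 of the job per hour
Tina's rate: 1/8 of the job per hour
Combined rate: 1/5 + 1/8 = 13/40 per hour
Time = 1 / (13/40) = 40/13 hours (≈ 3.08 hours)

40/13 hours


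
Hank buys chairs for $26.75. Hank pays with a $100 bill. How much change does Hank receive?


Start with the amount paid:
$100
Subtract the price:
$100 - $26.75 = $73.25

$73.25


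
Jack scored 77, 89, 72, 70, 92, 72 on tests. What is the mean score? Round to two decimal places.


Add the scores:
77 + 89 + 72 + 70 + 92 + 72 = 472
Divide by the number of tests:
472 / 6 = 78.6666... ≈ 78.67

78.67


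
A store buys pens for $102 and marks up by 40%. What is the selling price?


Calculate the markup amount:
40% of $102 = $40.80
Add to cost:
$102 + $40.80 = $142.80

$142.80


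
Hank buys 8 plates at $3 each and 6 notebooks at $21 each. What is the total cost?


Cost of plates:
8 x $3 = $24
Cost of notebooks:
6 x $21 = $126
Add both:
$24 + $126 = $150

$150


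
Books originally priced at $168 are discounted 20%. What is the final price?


Calculate the discount amount:
20% of $168 = $33.60
Subtract from original:
$168 - $33.60 = $134.40

$134.40


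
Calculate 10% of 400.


Convert percentage to decimal:
10% = 0.1
Multiply:
400 x 0.1 = 40

40


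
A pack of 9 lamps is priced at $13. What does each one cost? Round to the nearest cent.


Total cost: $13
Number of items: 9
Unit price: $13 / 9 = $1.4444... ≈ $1.44

$1.44


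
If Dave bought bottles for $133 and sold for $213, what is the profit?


Selling price = $213
Cost price = $133
Profit = selling price - cost price:
Profit = $213 - $133 = $80

$80


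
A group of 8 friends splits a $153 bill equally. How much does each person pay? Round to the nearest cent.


Total bill: $153
Number of people: 8
Each pays: $153 / 8 = $19.125 ≈ $19.13

$19.13


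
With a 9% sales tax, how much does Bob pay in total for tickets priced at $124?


Calculate the tax:
9% of $124 = $11.16
Add tax to price:
$124 + $11.16 = $135.16

$135.16


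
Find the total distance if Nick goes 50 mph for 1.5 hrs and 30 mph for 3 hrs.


Leg 1 distance:
50 x 1.5 = 75 miles
Leg 2 distance:
30 x 3 = 90 miles
Total distance:
75 + 90 = 165 miles

165 miles


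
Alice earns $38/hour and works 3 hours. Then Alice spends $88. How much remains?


Calculate earnings:
3 x $38 = $114
Subtract spending:
$114 - $88 = $26

$26


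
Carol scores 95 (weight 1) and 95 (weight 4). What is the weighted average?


Weighted sum:
1 x 95 + 4 x 95 = 475
Total weight:
1 + 4 = 5
Weighted average:
475 / 5 = 95

95


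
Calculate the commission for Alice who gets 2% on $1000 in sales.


Convert rate to decimal:
2% = 0.02
Multiply by sales:
$1000 x 0.02 = $20

$20


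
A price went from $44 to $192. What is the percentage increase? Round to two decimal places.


Find the absolute change:
|192 - 44| = 148
Divide by original and multiply by 100:
148 / 44 x 100 = 336.3636...% ≈ 336.36%

336.36%


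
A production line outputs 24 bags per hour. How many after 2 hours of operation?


Production rate: 24 bags per hour
Time: 2 hours
Total: 24 x 2 = 48 bags

48 bags


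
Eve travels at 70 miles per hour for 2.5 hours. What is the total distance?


Use the formula: distance = speed x time
Speed = 70 mph, Time = 2.5 hours
70 x 2.5 = 175 miles

175 miles


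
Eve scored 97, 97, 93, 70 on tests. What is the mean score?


Add the scores:
97 + 97 + 93 + 70 = 357
Divide by the number of tests:
357 / 4 = 89.25

89.25


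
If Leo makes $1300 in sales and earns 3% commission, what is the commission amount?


Convert rate to decimal:
3% = 0.03
Multiply by sales:
$1300 x 0.03 = $39

$39


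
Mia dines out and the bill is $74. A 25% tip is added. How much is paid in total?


Calculate the tip:
25% of $74 = $18.50
Add tip to meal cost:
$74 + $18.50 = $92.50

$92.50


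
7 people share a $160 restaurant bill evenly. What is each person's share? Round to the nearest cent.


Total bill: $160
Number of people: 7
Each pays: $160 / 7 = $22.8571... ≈ $22.86

$22.86


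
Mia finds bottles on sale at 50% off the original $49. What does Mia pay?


Calculate the discount amount:
50% of $49 = $24.50
Subtract from original:
$49 - $24.50 = $24.50

$24.50


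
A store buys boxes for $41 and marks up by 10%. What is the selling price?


Calculate the markup amount:
10% of $41 = $4.10
Add to cost:
$41 + $4.10 = $45.10

$45.10


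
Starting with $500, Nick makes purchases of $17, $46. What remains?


Add up expenses:
$17 + $46 = $63
Subtract from budget:
$500 - $63 = $437

$437


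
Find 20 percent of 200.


Convert percentage to decimal:
20% = 0.2
Multiply:
200 x 0.2 = 40

40


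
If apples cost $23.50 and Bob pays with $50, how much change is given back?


Start with the amount paid:
$50
Subtract the price:
$50 - $23.50 = $26.50

$26.50


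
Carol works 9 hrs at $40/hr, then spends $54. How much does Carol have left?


Calculate earnings:
9 x $40 = $360
Subtract spending:
$360 - $54 = $306

$306


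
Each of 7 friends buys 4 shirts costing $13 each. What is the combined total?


Cost per person:
4 x $13 = $52
Group total:
7 x $52 = $364

$364


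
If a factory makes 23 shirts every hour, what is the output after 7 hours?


Production rate: 23 shirts per hour
Time: 7 hours
Total: 23 x 7 = 161 shirts

161 shirts


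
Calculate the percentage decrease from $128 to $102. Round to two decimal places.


Find the absolute change:
|102 - 128| = 26
Divide by original and multiply by 100:
26 / 128 x 100 = 20.3125% ≈ 20.31%

20.31%


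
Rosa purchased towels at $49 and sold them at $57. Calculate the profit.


Selling price = $57
Cost price = $49
Profit = selling price - cost price:
Profit = $57 - $49 = $8

$8


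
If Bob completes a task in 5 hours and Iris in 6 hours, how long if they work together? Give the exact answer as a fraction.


Bob's rate: 1/5 of the job per hour
Iris's rate: 1/6 of the job per hour
Combined rate: 1/5 + 1/6 = 11/30 per hour
Time = 1 / (11/30) = 30/11 hours (≈ 2.73 hours)

30/11 hours


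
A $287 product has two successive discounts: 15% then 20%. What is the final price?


First discount:
15% of $287 = $43.05
Price after first discount:
$287 - $43.05 = $243.95
Second discount:
20% of $243.95 = $48.79
Final price:
$243.95 - $48.79 = $195.16

$195.16


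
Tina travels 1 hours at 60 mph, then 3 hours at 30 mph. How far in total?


Leg 1 distance:
60 x 1 = 60 miles
Leg 2 distance:
30 x 3 = 90 miles
Total distance:
60 + 90 = 150 miles

150 miles


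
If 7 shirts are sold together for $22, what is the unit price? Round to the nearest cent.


Total cost: $22
Number of items: 7
Unit price: $22 / 7 = $3.1428... ≈ $3.14

$3.14


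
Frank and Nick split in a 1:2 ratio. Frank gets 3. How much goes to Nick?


Find the multiplier:
3 / 1 = 3
Apply to Nick's share:
2 x 3 = 6

6


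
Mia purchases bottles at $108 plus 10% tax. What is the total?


Calculate the tax:
10% of $108 = $10.80
Add tax to price:
$108 + $10.80 = $118.80

$118.80


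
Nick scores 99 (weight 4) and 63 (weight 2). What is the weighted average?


Weighted sum:
4 x 99 + 2 x 63 = 522
Total weight:
4 + 2 = 6
Weighted average:
522 / 6 = 87

87


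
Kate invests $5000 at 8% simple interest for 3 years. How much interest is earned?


Use the formula I = P x R x T / 100
P x R x T = 5000 x 8 x 3 = 120000
I = 120000 / 100 = $1200

$1200


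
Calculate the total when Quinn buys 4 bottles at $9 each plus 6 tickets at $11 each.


Cost of bottles:
4 x $9 = $36
Cost of tickets:
6 x $11 = $66
Add both:
$36 + $66 = $102

$102


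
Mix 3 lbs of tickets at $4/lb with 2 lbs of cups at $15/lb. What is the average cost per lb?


Cost of tickets:
3 x $4 = $12
Cost of cups:
2 x $15 = $30
Total cost: $12 + $30 = $42
Total weight: 5 lbs
Average: $42 / 5 = $8.40/lb

$8.40/lb


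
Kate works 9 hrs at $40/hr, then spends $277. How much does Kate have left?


Calculate earnings:
9 x $40 = $360
Subtract spending:
$360 - $277 = $83

$83


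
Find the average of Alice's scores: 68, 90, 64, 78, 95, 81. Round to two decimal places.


Add the scores:
68 + 90 + 64 + 78 + 95 + 81 = 476
Divide by the number of tests:
476 / 6 = 79.3333... ≈ 79.33

79.33


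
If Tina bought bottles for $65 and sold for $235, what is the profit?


Selling price = $235
Cost price = $65
Profit = selling price - cost price:
Profit = $235 - $65 = $170

$170


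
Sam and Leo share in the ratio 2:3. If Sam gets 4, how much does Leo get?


Find the multiplier:
4 / 2 = 2
Apply to Leo's share:
3 x 2 = 6

6


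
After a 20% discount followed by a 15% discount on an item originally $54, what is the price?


First discount:
20% of $54 = $10.80
Price after first discount:
$54 - $10.80 = $43.20
Second discount:
15% of $43.20 = $6.48
Final price:
$43.20 - $6.48 = $36.72

$36.72


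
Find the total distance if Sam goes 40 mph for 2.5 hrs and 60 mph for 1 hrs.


Leg 1 distance:
40 x 2.5 = 100 miles
Leg 2 distance:
60 x 1 = 60 miles
Total distance:
100 + 60 = 160 miles

160 miles


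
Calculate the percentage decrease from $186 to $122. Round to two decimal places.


Find the absolute change:
|122 - 186| = 64
Divide by original and multiply by 100:
64 / 186 x 100 = 34.4086...% ≈ 34.41%

34.41%


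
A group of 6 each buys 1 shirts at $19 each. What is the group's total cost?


Cost per person:
1 x $19 = $19
Group total:
6 x $19 = $114

$114


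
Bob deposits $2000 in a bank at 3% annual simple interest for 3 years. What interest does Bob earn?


Use the formula I = P x R x T / 100
P x R x T = 2000 x 3 x 3 = 18000
I = 18000 / 100 = $180

$180


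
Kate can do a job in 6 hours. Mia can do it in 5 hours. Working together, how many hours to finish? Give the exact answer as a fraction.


Kate's rate: 1/6 of the job per hour
Mia's rate: 1/5 of the job per hour
Combined rate: 1/6 + 1/5 = 11/30 per hour
Time = 1 / (11/30) = 30/11 hours (≈ 2.73 hours)

30/11 hours


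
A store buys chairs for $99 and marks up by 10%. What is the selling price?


Calculate the markup amount:
10% of $99 = $9.90
Add to cost:
$99 + $9.90 = $108.90

$108.90


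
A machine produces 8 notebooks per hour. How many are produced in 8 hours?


Production rate: 8 notebooks per hour
Time: 8 hours
Total: 8 x 8 = 64 notebooks

64 notebooks


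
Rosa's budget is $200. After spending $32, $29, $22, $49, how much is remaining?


Add up expenses:
$32 + $29 + $22 + $49 = $132
Subtract from budget:
$200 - $132 = $68

$68


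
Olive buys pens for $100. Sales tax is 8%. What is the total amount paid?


Calculate the tax:
8% of $100 = $8
Add tax to price:
$100 + $8 = $108

$108


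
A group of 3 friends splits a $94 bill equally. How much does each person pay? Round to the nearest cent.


Total bill: $94
Number of people: 3
Each pays: $94 / 3 = $31.3333... ≈ $31.33

$31.33


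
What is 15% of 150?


Convert percentage to decimal:
15% = 0.15
Multiply:
150 x 0.15 = 22.5

22.5


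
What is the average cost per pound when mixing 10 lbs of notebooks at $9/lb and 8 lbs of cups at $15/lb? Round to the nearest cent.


Cost of notebooks:
10 x $9 = $90
Cost of cups:
8 x $15 = $120
Total cost: $90 + $120 = $210
Total weight: 18 lbs
Average: $210 / 18 = $11.6666... ≈ $11.67/lb

$11.67/lb


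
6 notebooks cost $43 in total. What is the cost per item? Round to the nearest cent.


Total cost: $43
Number of items: 6
Unit price: $43 / 6 = $7.1666... ≈ $7.17

$7.17


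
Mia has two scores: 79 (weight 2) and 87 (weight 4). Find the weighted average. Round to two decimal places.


Weighted sum:
2 x 79 + 4 x 87 = 506
Total weight:
2 + 4 = 6
Weighted average:
506 / 6 = 84.3333... ≈ 84.33

84.33


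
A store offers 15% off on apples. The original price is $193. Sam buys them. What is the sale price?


Calculate the discount amount:
15% of $193 = $28.95
Subtract from original:
$193 - $28.95 = $164.05

$164.05


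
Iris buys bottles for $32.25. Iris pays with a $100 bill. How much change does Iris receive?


Start with the amount paid:
$100
Subtract the price:
$100 - $32.25 = $67.75

$67.75


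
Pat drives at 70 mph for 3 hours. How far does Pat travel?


Use the formula: distance = speed x time
Speed = 70 mph, Time = 3 hours
70 x 3 = 210 miles

210 miles


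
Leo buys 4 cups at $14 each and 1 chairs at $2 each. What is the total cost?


Cost of cups:
4 x $14 = $56
Cost of chairs:
1 x $2 = $2
Add both:
$56 + $2 = $58

$58


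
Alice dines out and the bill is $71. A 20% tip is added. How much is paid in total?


Calculate the tip:
20% of $71 = $14.20
Add tip to meal cost:
$71 + $14.20 = $85.20

$85.20


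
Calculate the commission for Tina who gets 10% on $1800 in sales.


Convert rate to decimal:
10% = 0.1
Multiply by sales:
$1800 x 0.1 = $180

$180


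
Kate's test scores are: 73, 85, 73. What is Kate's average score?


Add the scores:
73 + 85 + 73 = 231
Divide by the number of tests:
231 / 3 = 77

77


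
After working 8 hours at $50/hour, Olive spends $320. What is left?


Calculate earnings:
8 x $50 = $400
Subtract spending:
$400 - $320 = $80

$80


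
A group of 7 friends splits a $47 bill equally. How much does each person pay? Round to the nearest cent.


Total bill: $47
Number of people: 7
Each pays: $47 / 7 = $6.7142... ≈ $6.71

$6.71


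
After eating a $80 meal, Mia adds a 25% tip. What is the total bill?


Calculate the tip:
25% of $80 = $20
Add tip to meal cost:
$80 + $20 = $100

$100


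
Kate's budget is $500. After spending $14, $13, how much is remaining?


Add up expenses:
$14 + $13 = $27
Subtract from budget:
$500 - $27 = $473

$473


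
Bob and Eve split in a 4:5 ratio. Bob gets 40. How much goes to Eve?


Find the multiplier:
40 / 4 = 10
Apply to Eve's share:
5 x 10 = 50

50


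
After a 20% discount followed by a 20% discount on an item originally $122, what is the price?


First discount:
20% of $122 = $24.40
Price after first discount:
$122 - $24.40 = $97.60
Second discount:
20% of $97.60 = $19.52
Final price:
$97.60 - $19.52 = $78.08

$78.08


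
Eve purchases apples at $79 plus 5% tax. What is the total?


Calculate the tax:
5% of $79 = $3.95
Add tax to price:
$79 + $3.95 = $82.95

$82.95


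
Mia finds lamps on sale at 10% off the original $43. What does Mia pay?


Calculate the discount amount:
10% of $43 = $4.30
Subtract from original:
$43 - $4.30 = $38.70

$38.70


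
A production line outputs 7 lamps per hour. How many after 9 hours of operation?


Production rate: 7 lamps per hour
Time: 9 hours
Total: 7 x 9 = 63 lamps

63 lamps


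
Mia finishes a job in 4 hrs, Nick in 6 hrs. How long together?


Mia's rate: 1/4 of the job per hour
Nick's rate: 1/6 of the job per hour
Combined rate: 1/4 + 1/6 = 5/12 per hour
Time = 1 / (5/12) = 12/5 = 2.4 hours

2.4 hours


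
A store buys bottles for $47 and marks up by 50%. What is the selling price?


Calculate the markup amount:
50% of $47 = $23.50
Add to cost:
$47 + $23.50 = $70.50

$70.50


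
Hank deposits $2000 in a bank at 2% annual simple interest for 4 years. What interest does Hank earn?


Use the formula I = P x R x T / 100
P x R x T = 2000 x 2 x 4 = 16000
I = 16000 / 100 = $160

$160


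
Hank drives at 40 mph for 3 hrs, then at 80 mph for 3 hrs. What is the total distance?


Leg 1 distance:
40 x 3 = 120 miles
Leg 2 distance:
80 x 3 = 240 miles
Total distance:
120 + 240 = 360 miles

360 miles


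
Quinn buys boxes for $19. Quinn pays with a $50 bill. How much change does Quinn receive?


Start with the amount paid:
$50
Subtract the price:
$50 - $19 = $31

$31


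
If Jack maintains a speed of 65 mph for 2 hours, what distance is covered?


Use the formula: distance = speed x time
Speed = 65 mph, Time = 2 hours
65 x 2 = 130 miles

130 miles


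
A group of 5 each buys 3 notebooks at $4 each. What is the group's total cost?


Cost per person:
3 x $4 = $12
Group total:
5 x $12 = $60

$60


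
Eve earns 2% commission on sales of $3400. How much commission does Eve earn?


Convert rate to decimal:
2% = 0.02
Multiply by sales:
$3400 x 0.02 = $68

$68


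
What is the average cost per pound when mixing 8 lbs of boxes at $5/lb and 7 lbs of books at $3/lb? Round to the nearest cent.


Cost of boxes:
8 x $5 = $40
Cost of books:
7 x $3 = $21
Total cost: $40 + $21 = $61
Total weight: 15 lbs
Average: $61 / 15 = $4.0666... ≈ $4.07/lb

$4.07/lb


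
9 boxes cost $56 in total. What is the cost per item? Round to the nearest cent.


Total cost: $56
Number of items: 9
Unit price: $56 / 9 = $6.2222... ≈ $6.22

$6.22


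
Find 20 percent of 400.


Convert percentage to decimal:
20% = 0.2
Multiply:
400 x 0.2 = 80

80


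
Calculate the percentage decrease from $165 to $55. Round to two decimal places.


Find the absolute change:
|55 - 165| = 110
Divide by original and multiply by 100:
110 / 165 x 100 = 66.6666...% ≈ 66.67%

66.67%


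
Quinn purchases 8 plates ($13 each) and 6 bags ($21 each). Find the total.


Cost of plates:
8 x $13 = $104
Cost of bags:
6 x $21 = $126
Add both:
$104 + $126 = $230

$230


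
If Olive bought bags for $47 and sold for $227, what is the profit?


Selling price = $227
Cost price = $47
Profit = selling price - cost price:
Profit = $227 - $47 = $180

$180


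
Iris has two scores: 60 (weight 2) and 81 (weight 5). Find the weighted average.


Weighted sum:
2 x 60 + 5 x 81 = 525
Total weight:
2 + 5 = 7
Weighted average:
525 / 7 = 75

75


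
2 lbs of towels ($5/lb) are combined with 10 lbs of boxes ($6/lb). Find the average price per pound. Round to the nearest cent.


Cost of towels:
2 x $5 = $10
Cost of boxes:
10 x $6 = $60
Total cost: $10 + $60 = $70
Total weight: 12 lbs
Average: $70 / 12 = $5.8333... ≈ $5.83/lb

$5.83/lb


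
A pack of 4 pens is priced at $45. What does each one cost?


Total cost: $45
Number of items: 4
Unit price: $45 / 4 = $11.25

$11.25


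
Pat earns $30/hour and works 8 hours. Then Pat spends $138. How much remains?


Calculate earnings:
8 x $30 = $240
Subtract spending:
$240 - $138 = $102

$102


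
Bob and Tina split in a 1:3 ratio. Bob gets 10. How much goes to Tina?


Find the multiplier:
10 / 1 = 10
Apply to Tina's share:
3 x 10 = 30

30


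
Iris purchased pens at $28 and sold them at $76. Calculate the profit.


Selling price = $76
Cost price = $28
Profit = selling price - cost price:
Profit = $76 - $28 = $48

$48


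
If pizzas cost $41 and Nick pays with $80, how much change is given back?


Start with the amount paid:
$80
Subtract the price:
$80 - $41 = $39

$39


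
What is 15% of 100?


Convert percentage to decimal:
15% = 0.15
Multiply:
100 x 0.15 = 15

15


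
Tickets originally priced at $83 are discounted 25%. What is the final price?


Calculate the discount amount:
25% of $83 = $20.75
Subtract from original:
$83 - $20.75 = $62.25

$62.25


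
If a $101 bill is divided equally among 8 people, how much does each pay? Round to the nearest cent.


Total bill: $101
Number of people: 8
Each pays: $101 / 8 = $12.625 ≈ $12.63

$12.63


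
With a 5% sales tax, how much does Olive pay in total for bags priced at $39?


Calculate the tax:
5% of $39 = $1.95
Add tax to price:
$39 + $1.95 = $40.95

$40.95


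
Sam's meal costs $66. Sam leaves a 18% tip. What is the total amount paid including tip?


Calculate the tip:
18% of $66 = $11.88
Add tip to meal cost:
$66 + $11.88 = $77.88

$77.88


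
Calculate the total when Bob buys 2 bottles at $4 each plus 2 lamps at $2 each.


Cost of bottles:
2 x $4 = $8
Cost of lamps:
2 x $2 = $4
Add both:
$8 + $4 = $12

$12


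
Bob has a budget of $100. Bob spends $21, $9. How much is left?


Add up expenses:
$21 + $9 = $30
Subtract from budget:
$100 - $30 = $70

$70


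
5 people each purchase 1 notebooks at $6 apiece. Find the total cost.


Cost per person:
1 x $6 = $6
Group total:
5 x $6 = $30

$30


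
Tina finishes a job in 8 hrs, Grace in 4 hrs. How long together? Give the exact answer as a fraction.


Tina's rate: 1/8 of the job per hour
Grace's rate: 1/4 of the job per hour
Combined rate: 1/8 + 1/4 = 3/8 per hour
Time = 1 / (3/8) = 8/3 hours (≈ 2.67 hours)

8/3 hours


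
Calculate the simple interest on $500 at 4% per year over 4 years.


Use the formula I = P x R x T / 100
P x R x T = 500 x 4 x 4 = 8000
I = 8000 / 100 = $80

$80


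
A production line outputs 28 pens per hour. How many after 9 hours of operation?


Production rate: 28 pens per hour
Time: 9 hours
Total: 28 x 9 = 252 pens

252 pens


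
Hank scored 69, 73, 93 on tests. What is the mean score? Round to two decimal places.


Add the scores:
69 + 73 + 93 = 235
Divide by the number of tests:
235 / 3 = 78.3333... ≈ 78.33

78.33


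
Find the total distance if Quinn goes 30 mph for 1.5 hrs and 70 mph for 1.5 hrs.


Leg 1 distance:
30 x 1.5 = 45 miles
Leg 2 distance:
70 x 1.5 = 105 miles
Total distance:
45 + 105 = 150 miles

150 miles


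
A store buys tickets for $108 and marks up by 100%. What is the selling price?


Calculate the markup amount:
100% of $108 = $108
Add to cost:
$108 + $108 = $216

$216


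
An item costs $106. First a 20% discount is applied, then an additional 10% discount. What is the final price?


First discount:
20% of $106 = $21.20
Price after first discount:
$106 - $21.20 = $84.80
Second discount:
10% of $84.80 = $8.48
Final price:
$84.80 - $8.48 = $76.32

$76.32


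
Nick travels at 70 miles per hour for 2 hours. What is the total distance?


Use the formula: distance = speed x time
Speed = 70 mph, Time = 2 hours
70 x 2 = 140 miles

140 miles


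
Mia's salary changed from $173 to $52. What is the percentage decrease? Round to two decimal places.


Find the absolute change:
|52 - 173| = 121
Divide by original and multiply by 100:
121 / 173 x 100 = 69.9421...% ≈ 69.94%

69.94%


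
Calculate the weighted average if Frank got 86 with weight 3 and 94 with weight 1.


Weighted sum:
3 x 86 + 1 x 94 = 352
Total weight:
3 + 1 = 4
Weighted average:
352 / 4 = 88

88


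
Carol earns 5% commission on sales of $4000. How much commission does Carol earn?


Convert rate to decimal:
5% = 0.05
Multiply by sales:
$4000 x 0.05 = $200

$200


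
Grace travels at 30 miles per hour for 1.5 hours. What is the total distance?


Use the formula: distance = speed x time
Speed = 30 mph, Time = 1.5 hours
30 x 1.5 = 45 miles

45 miles


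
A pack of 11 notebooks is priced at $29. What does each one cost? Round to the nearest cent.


Total cost: $29
Number of items: 11
Unit price: $29 / 11 = $2.6363... ≈ $2.64

$2.64


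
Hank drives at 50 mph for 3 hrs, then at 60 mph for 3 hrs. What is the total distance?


Leg 1 distance:
50 x 3 = 150 miles
Leg 2 distance:
60 x 3 = 180 miles
Total distance:
150 + 180 = 330 miles

330 miles


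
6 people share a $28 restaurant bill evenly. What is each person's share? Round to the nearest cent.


Total bill: $28
Number of people: 6
Each pays: $28 / 6 = $4.6666... ≈ $4.67

$4.67


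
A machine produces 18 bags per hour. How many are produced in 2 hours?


Production rate: 18 bags per hour
Time: 2 hours
Total: 18 x 2 = 36 bags

36 bags


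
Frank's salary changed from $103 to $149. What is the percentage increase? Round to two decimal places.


Find the absolute change:
|149 - 103| = 46
Divide by original and multiply by 100:
46 / 103 x 100 = 44.6601...% ≈ 44.66%

44.66%
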